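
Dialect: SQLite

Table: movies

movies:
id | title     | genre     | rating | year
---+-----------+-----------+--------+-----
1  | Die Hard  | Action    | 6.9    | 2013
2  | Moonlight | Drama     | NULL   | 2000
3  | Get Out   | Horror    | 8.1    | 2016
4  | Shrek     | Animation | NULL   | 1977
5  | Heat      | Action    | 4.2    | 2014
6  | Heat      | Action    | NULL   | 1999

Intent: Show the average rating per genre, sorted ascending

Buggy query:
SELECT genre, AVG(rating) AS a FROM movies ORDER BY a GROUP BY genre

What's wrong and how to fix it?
Bug: GROUP BY must precede ORDER BY

Fix: Move ORDER BY to the end, after GROUP BY

Corrected query:
SELECT genre, AVG(rating) AS a FROM movies GROUP BY genre ORDER BY a

Result:
genre     | a   
----------+-----
Animation | NULL
Drama     | NULL
Action    | 5.55
Horror    | 8.1 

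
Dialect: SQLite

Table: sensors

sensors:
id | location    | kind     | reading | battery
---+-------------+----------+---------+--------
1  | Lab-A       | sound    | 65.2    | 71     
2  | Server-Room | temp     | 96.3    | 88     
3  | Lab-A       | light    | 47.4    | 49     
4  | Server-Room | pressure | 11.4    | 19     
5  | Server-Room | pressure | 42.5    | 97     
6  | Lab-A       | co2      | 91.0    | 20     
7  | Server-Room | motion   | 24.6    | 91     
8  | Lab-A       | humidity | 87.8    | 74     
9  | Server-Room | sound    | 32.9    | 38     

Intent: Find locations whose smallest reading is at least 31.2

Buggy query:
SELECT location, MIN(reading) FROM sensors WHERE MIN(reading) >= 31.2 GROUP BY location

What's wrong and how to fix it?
Bug: Aggregates like MIN are computed per group after WHERE runs

Fix: Use HAVING for the per-group MIN condition

Corrected query:
SELECT location, MIN(reading) FROM sensors GROUP BY location HAVING MIN(reading) >= 31.2

Result:
location | MIN(reading)
---------+-------------
Lab-A    | 47.4        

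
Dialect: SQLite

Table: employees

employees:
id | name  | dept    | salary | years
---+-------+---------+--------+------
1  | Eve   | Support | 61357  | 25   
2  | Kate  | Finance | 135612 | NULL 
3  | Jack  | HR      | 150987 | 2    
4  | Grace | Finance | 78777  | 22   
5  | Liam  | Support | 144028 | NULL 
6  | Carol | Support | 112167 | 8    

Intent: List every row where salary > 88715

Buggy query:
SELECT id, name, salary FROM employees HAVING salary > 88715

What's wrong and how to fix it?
Bug: This is a non-aggregate query (no GROUP BY, no aggregates), so in SQLite the HAVING clause is invalid here; a row-level condition belongs in WHERE

Fix: Use WHERE for row-level filtering

Corrected query:
SELECT id, name, salary FROM employees WHERE salary > 88715

Result:
id | name  | salary
---+-------+-------
2  | Kate  | 135612
3  | Jack  | 150987
5  | Liam  | 144028
6  | Carol | 112167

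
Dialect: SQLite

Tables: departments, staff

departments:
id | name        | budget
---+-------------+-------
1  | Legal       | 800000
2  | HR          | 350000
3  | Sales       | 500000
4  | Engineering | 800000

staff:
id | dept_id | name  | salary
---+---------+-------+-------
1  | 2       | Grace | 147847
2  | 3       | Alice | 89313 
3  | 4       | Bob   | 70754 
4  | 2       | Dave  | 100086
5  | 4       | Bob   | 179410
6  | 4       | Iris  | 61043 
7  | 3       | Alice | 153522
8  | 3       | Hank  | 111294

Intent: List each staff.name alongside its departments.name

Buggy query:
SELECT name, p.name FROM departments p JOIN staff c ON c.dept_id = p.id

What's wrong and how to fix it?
Bug: Both tables have a 'name' column; the unqualified reference is ambiguous

Fix: Prefix ambiguous columns with the table alias

Corrected query:
SELECT c.name, p.name FROM departments p JOIN staff c ON c.dept_id = p.id

Result:
name  | name       
------+------------
Grace | HR         
Alice | Sales      
Bob   | Engineering
Dave  | HR         
Bob   | Engineering
Iris  | Engineering
Alice | Sales      
Hank  | Sales      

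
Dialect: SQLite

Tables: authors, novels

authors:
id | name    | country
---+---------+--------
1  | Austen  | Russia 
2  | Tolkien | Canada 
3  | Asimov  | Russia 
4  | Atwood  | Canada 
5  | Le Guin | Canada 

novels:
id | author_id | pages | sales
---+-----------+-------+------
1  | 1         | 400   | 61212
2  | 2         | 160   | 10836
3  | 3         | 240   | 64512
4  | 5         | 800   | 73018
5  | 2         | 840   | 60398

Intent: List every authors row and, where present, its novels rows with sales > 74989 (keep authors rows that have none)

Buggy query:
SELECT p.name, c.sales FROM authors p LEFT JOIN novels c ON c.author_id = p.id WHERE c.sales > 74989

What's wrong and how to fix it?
Bug: A WHERE condition on the right-hand table after LEFT JOIN drops unmatched parents

Fix: Move the right-table condition into the ON clause so unmatched parents are kept

Corrected query:
SELECT p.name, c.sales FROM authors p LEFT JOIN novels c ON c.author_id = p.id AND c.sales > 74989

Result:
name    | sales
--------+------
Austen  | NULL 
Tolkien | NULL 
Asimov  | NULL 
Atwood  | NULL 
Le Guin | NULL 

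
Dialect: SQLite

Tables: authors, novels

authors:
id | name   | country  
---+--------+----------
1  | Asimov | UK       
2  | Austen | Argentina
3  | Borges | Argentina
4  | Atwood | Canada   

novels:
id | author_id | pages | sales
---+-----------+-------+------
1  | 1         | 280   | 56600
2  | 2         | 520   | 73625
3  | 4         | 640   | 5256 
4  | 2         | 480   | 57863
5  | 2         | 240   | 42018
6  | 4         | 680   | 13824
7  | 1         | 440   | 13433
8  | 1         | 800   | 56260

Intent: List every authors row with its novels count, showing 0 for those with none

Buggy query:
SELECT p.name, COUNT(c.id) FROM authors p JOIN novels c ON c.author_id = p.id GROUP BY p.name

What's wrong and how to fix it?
Bug: An inner join excludes parents with zero children

Fix: Use LEFT JOIN so parents without children still appear (COUNT(c.id) gives 0)

Corrected query:
SELECT p.name, COUNT(c.id) FROM authors p LEFT JOIN novels c ON c.author_id = p.id GROUP BY p.name

Result:
name   | COUNT(c.id)
-------+------------
Asimov | 3          
Atwood | 2          
Austen | 3          
Borges | 0          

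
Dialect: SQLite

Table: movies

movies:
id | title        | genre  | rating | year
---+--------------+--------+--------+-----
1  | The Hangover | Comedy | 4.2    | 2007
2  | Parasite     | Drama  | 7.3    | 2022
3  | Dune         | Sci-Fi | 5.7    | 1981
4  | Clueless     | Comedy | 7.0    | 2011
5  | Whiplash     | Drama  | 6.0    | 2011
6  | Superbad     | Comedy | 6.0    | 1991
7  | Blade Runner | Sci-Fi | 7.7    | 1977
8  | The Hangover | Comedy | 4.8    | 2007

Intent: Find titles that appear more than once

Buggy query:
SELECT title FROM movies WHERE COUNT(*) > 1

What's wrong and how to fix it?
Bug: WHERE can't reference COUNT(*); aggregates are computed after WHERE

Fix: Group first, then use HAVING for the count condition

Corrected query:
SELECT title FROM movies GROUP BY title HAVING COUNT(*) > 1

Result:
title       
------------
The Hangover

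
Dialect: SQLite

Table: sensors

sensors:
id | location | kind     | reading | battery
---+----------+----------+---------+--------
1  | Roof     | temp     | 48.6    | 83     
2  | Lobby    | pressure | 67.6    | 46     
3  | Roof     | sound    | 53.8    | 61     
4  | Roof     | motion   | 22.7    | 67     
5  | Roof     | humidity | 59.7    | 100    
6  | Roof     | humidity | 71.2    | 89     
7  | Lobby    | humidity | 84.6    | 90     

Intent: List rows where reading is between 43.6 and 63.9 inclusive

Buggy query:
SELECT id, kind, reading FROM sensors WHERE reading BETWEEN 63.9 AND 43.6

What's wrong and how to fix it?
Bug: BETWEEN expects the lower bound first; with 63.9 AND 43.6 the range is empty

Fix: Swap the bounds so the smaller value comes first

Corrected query:
SELECT id, kind, reading FROM sensors WHERE reading BETWEEN 43.6 AND 63.9

Result:
id | kind     | reading
---+----------+--------
1  | temp     | 48.6   
3  | sound    | 53.8   
5  | humidity | 59.7   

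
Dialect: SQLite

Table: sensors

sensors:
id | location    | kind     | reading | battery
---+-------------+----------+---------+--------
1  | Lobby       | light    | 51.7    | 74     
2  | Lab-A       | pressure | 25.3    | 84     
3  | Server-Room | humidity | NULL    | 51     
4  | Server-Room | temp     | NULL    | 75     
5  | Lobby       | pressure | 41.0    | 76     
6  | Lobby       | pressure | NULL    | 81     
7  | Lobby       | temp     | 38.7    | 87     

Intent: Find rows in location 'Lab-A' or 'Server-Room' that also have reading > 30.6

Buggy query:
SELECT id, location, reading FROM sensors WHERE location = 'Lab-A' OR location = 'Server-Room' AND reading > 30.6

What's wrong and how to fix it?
Bug: AND binds tighter than OR, so this parses as location = 'Lab-A' OR (location = 'Server-Room' AND reading > 30.6)

Fix: Group the OR with parentheses (or use IN), then AND the threshold

Corrected query:
SELECT id, location, reading FROM sensors WHERE (location = 'Lab-A' OR location = 'Server-Room') AND reading > 30.6

Result:
(no rows)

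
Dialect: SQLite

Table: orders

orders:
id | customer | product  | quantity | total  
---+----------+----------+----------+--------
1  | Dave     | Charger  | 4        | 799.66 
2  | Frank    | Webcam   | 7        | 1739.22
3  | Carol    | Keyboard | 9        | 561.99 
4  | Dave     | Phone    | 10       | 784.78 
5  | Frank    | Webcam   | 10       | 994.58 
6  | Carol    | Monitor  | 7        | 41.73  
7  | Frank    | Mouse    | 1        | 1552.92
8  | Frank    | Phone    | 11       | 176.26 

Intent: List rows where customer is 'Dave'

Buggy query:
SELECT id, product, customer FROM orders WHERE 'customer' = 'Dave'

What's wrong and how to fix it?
Bug: 'customer' in single quotes is a string literal, not the column; the comparison is literal-vs-literal and never true

Fix: Remove the quotes around the column name (or use double quotes for an identifier)

Corrected query:
SELECT id, product, customer FROM orders WHERE customer = 'Dave'

Result:
id | product | customer
---+---------+---------
1  | Charger | Dave    
4  | Phone   | Dave    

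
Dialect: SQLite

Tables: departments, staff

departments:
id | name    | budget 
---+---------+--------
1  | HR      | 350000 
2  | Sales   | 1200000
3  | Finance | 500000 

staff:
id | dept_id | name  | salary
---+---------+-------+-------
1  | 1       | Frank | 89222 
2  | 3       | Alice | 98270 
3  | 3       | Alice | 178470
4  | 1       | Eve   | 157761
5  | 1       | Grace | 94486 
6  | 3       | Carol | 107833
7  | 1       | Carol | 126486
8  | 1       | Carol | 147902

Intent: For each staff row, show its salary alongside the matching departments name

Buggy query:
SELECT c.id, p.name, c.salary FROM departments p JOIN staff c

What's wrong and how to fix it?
Bug: Missing join condition: each staff row is matched to all departments rows instead of just its own

Fix: Specify the join condition linking the foreign key to the parent id

Corrected query:
SELECT c.id, p.name, c.salary FROM departments p JOIN staff c ON c.dept_id = p.id

Result:
id | name    | salary
---+---------+-------
1  | HR      | 89222 
2  | Finance | 98270 
3  | Finance | 178470
4  | HR      | 157761
5  | HR      | 94486 
6  | Finance | 107833
7  | HR      | 126486
8  | HR      | 147902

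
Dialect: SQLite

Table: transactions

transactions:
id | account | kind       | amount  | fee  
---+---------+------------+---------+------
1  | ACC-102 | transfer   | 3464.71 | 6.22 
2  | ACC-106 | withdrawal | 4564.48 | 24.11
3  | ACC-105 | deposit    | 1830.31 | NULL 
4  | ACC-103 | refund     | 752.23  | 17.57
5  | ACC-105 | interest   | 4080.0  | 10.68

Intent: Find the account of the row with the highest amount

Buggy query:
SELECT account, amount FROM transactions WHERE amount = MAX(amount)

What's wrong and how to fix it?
Bug: MAX(amount) is an aggregate and cannot be used directly in WHERE

Fix: Use a subquery: WHERE amount = (SELECT MAX(amount) FROM transactions)

Corrected query:
SELECT account, amount FROM transactions WHERE amount = (SELECT MAX(amount) FROM transactions)

Result:
account | amount 
--------+--------
ACC-106 | 4564.48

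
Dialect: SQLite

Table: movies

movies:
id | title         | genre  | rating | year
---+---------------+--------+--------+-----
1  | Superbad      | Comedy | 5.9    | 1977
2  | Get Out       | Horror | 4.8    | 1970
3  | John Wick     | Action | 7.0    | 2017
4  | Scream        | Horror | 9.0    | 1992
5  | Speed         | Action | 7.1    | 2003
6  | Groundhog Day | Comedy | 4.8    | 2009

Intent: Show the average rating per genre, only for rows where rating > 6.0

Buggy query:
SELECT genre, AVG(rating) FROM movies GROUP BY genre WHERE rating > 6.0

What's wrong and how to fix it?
Bug: WHERE cannot follow GROUP BY

Fix: Move the WHERE clause before GROUP BY

Corrected query:
SELECT genre, AVG(rating) FROM movies WHERE rating > 6.0 GROUP BY genre

Result:
genre  | AVG(rating)
-------+------------
Action | 7.05       
Horror | 9          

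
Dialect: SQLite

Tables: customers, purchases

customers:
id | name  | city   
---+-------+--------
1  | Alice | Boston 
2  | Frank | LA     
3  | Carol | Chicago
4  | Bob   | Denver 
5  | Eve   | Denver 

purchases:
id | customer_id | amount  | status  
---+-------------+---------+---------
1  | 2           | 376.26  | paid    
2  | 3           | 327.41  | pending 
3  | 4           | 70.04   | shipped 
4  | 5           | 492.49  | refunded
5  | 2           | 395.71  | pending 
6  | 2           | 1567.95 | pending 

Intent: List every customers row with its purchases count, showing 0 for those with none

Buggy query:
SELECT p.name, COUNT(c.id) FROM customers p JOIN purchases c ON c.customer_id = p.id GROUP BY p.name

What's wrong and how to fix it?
Bug: An inner join excludes parents with zero children

Fix: Switch to LEFT JOIN to retain unmatched parent rows

Corrected query:
SELECT p.name, COUNT(c.id) FROM customers p LEFT JOIN purchases c ON c.customer_id = p.id GROUP BY p.name

Result:
name  | COUNT(c.id)
------+------------
Alice | 0          
Bob   | 1          
Carol | 1          
Eve   | 1          
Frank | 3          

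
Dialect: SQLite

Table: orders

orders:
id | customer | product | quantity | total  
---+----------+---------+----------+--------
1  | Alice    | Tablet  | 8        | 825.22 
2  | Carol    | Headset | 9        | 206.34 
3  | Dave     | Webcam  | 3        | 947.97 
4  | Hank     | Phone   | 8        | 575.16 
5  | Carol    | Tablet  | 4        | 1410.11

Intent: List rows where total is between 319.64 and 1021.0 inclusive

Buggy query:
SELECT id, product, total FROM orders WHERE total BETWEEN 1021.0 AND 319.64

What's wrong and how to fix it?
Bug: The bounds are reversed; BETWEEN a AND b requires a <= b to match anything

Fix: Swap the bounds so the smaller value comes first

Corrected query:
SELECT id, product, total FROM orders WHERE total BETWEEN 319.64 AND 1021.0

Result:
id | product | total 
---+---------+-------
1  | Tablet  | 825.22
3  | Webcam  | 947.97
4  | Phone   | 575.16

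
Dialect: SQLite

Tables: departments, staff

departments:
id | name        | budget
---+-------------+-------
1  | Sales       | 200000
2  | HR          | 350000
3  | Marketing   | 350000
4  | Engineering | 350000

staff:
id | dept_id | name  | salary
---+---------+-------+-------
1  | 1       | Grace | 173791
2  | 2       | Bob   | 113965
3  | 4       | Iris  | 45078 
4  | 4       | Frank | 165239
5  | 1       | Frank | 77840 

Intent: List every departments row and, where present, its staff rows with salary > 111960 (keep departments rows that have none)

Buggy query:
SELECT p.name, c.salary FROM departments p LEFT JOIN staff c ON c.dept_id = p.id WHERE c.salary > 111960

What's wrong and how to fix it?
Bug: A WHERE condition on the right-hand table after LEFT JOIN drops unmatched parents

Fix: Move the right-table condition into the ON clause so unmatched parents are kept

Corrected query:
SELECT p.name, c.salary FROM departments p LEFT JOIN staff c ON c.dept_id = p.id AND c.salary > 111960

Result:
name        | salary
------------+-------
Sales       | 173791
HR          | 113965
Marketing   | NULL  
Engineering | 165239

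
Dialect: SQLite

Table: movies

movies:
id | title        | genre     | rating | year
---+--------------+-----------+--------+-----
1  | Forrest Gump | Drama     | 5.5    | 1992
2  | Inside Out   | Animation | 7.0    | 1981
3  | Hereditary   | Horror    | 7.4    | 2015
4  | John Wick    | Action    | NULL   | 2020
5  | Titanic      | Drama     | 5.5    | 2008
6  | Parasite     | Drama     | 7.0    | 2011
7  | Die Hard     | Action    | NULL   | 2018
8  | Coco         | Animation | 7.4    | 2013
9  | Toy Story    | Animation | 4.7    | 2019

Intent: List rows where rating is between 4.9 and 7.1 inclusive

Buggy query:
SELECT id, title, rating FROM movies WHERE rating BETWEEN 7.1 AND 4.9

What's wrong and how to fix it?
Bug: BETWEEN expects the lower bound first; with 7.1 AND 4.9 the range is empty

Fix: Write BETWEEN 4.9 AND 7.1

Corrected query:
SELECT id, title, rating FROM movies WHERE rating BETWEEN 4.9 AND 7.1

Result:
id | title        | rating
---+--------------+-------
1  | Forrest Gump | 5.5   
2  | Inside Out   | 7     
5  | Titanic      | 5.5   
6  | Parasite     | 7     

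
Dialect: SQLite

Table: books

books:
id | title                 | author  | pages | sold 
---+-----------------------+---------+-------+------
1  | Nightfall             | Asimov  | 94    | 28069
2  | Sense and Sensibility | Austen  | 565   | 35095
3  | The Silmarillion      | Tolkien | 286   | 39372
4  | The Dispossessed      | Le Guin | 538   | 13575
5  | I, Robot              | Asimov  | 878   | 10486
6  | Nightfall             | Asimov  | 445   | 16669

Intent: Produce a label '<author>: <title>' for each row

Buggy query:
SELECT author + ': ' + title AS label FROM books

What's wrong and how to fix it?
Bug: SQLite uses || for string concatenation; + coerces text to numbers (yielding 0)

Fix: Replace + with || to concatenate text

Corrected query:
SELECT author || ': ' || title AS label FROM books

Result:
label                        
-----------------------------
Asimov: Nightfall            
Austen: Sense and Sensibility
Tolkien: The Silmarillion    
Le Guin: The Dispossessed    
Asimov: I, Robot             
Asimov: Nightfall            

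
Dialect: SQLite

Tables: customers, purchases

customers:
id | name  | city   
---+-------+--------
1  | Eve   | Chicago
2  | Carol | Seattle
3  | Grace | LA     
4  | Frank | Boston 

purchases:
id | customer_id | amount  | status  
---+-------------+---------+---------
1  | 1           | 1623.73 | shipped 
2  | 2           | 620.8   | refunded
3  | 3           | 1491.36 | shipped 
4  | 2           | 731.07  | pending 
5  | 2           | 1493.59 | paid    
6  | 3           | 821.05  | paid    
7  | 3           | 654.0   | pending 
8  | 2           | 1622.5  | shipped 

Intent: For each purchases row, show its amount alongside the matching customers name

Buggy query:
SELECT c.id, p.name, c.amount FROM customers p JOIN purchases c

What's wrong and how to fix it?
Bug: JOIN with no ON clause produces a cartesian product; every purchases row pairs with every customers row

Fix: Specify the join condition linking the foreign key to the parent id

Corrected query:
SELECT c.id, p.name, c.amount FROM customers p JOIN purchases c ON c.customer_id = p.id

Result:
id | name  | amount 
---+-------+--------
1  | Eve   | 1623.73
2  | Carol | 620.8  
3  | Grace | 1491.36
4  | Carol | 731.07 
5  | Carol | 1493.59
6  | Grace | 821.05 
7  | Grace | 654    
8  | Carol | 1622.5 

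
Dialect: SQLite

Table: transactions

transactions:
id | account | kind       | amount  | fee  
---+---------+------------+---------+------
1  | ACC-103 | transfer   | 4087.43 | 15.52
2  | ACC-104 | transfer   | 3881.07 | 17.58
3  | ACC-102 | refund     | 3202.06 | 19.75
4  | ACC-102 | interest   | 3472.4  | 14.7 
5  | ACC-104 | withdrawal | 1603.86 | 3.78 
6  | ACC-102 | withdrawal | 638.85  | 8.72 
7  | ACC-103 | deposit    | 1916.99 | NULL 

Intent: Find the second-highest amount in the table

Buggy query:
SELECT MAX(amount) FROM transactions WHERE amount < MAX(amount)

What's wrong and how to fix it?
Bug: The inner MAX is an aggregate inside WHERE, which is not allowed

Fix: Put the inner MAX in a scalar subquery

Corrected query:
SELECT MAX(amount) FROM transactions WHERE amount < (SELECT MAX(amount) FROM transactions)

Result:
MAX(amount)
-----------
3881.07    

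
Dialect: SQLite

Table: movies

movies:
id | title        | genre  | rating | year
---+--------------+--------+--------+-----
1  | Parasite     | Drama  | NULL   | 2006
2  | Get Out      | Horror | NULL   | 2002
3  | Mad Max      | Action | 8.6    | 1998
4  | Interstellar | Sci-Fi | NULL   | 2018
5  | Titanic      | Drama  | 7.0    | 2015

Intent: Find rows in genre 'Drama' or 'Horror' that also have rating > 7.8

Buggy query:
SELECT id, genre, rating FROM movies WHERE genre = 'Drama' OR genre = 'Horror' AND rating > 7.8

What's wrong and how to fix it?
Bug: AND binds tighter than OR, so this parses as genre = 'Drama' OR (genre = 'Horror' AND rating > 7.8)

Fix: Group the OR with parentheses (or use IN), then AND the threshold

Corrected query:
SELECT id, genre, rating FROM movies WHERE (genre = 'Drama' OR genre = 'Horror') AND rating > 7.8

Result:
(no rows)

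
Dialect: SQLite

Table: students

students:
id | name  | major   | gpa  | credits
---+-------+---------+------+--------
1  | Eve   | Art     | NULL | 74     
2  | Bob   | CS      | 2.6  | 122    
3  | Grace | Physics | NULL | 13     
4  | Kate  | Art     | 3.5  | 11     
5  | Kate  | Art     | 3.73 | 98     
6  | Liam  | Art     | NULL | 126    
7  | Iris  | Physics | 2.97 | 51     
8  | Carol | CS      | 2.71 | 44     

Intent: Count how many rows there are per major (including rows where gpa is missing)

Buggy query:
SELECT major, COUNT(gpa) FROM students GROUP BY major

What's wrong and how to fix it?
Bug: COUNT(gpa) skips NULLs, so groups with missing gpa are undercounted

Fix: Use COUNT(*) to count all rows regardless of NULL

Corrected query:
SELECT major, COUNT(*) FROM students GROUP BY major

Result:
major   | COUNT(*)
--------+---------
Art     | 4       
CS      | 2       
Physics | 2       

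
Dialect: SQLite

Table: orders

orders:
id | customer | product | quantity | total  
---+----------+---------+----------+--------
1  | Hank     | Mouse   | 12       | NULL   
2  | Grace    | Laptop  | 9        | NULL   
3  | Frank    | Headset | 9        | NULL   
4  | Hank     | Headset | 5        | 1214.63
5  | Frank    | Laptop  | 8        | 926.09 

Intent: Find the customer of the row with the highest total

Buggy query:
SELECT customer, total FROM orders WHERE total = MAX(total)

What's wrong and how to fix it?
Bug: MAX(total) is an aggregate and cannot be used directly in WHERE

Fix: Use a subquery: WHERE total = (SELECT MAX(total) FROM orders)

Corrected query:
SELECT customer, total FROM orders WHERE total = (SELECT MAX(total) FROM orders)

Result:
customer | total  
---------+--------
Hank     | 1214.63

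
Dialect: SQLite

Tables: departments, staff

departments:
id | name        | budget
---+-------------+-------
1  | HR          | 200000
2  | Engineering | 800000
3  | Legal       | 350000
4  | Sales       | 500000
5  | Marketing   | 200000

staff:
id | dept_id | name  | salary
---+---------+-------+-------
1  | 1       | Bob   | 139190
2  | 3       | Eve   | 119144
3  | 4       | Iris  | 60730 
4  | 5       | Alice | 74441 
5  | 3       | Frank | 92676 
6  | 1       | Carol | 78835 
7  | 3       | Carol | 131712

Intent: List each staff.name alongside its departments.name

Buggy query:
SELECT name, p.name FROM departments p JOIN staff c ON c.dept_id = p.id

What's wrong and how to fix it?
Bug: 'name' exists in both joined tables, so the database can't tell which one is meant

Fix: Prefix ambiguous columns with the table alias

Corrected query:
SELECT c.name, p.name FROM departments p JOIN staff c ON c.dept_id = p.id

Result:
name  | name     
------+----------
Bob   | HR       
Eve   | Legal    
Iris  | Sales    
Alice | Marketing
Frank | Legal    
Carol | HR       
Carol | Legal    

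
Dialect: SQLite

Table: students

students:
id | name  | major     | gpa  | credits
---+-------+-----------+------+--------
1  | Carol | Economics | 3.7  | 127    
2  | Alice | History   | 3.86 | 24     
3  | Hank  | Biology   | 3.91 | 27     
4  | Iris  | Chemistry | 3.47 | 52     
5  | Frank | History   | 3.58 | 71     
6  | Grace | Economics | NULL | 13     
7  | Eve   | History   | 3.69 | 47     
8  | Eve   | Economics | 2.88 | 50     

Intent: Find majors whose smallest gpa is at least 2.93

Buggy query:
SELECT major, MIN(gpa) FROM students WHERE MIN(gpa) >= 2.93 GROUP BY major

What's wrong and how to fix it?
Bug: MIN() in WHERE is a misuse of aggregate

Fix: Replace WHERE with HAVING after the GROUP BY

Corrected query:
SELECT major, MIN(gpa) FROM students GROUP BY major HAVING MIN(gpa) >= 2.93

Result:
major     | MIN(gpa)
----------+---------
Biology   | 3.91    
Chemistry | 3.47    
History   | 3.58    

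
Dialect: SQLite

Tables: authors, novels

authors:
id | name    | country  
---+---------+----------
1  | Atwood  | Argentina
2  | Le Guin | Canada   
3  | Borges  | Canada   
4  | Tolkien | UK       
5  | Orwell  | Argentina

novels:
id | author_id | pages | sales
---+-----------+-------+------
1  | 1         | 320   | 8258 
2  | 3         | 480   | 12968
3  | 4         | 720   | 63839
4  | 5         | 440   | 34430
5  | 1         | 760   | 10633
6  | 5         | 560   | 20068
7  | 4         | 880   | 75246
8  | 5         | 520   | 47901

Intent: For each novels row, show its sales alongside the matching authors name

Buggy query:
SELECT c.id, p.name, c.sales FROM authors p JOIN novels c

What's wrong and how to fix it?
Bug: Missing join condition: each novels row is matched to all authors rows instead of just its own

Fix: Specify the join condition linking the foreign key to the parent id

Corrected query:
SELECT c.id, p.name, c.sales FROM authors p JOIN novels c ON c.author_id = p.id

Result:
id | name    | sales
---+---------+------
1  | Atwood  | 8258 
2  | Borges  | 12968
3  | Tolkien | 63839
4  | Orwell  | 34430
5  | Atwood  | 10633
6  | Orwell  | 20068
7  | Tolkien | 75246
8  | Orwell  | 47901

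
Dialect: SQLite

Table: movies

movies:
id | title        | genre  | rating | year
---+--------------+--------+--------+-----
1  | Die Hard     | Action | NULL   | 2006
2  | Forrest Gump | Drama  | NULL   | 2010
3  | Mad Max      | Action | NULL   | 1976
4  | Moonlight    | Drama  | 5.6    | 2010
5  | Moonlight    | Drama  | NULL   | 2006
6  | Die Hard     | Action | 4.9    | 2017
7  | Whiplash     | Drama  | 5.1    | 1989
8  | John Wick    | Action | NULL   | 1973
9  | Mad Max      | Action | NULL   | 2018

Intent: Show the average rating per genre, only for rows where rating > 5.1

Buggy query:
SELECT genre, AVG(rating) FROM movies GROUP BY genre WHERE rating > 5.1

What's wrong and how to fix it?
Bug: WHERE cannot follow GROUP BY

Fix: Move the WHERE clause before GROUP BY

Corrected query:
SELECT genre, AVG(rating) FROM movies WHERE rating > 5.1 GROUP BY genre

Result:
genre | AVG(rating)
------+------------
Drama | 5.6        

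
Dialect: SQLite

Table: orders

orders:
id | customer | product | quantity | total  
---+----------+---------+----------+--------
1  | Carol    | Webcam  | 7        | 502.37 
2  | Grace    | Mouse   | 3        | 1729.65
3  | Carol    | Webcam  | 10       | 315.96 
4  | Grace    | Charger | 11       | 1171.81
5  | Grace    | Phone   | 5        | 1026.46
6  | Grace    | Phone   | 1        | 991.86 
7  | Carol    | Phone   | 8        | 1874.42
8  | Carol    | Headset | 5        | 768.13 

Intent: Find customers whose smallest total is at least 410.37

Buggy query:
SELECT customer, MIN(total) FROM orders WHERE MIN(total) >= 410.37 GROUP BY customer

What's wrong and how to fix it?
Bug: Aggregates like MIN are computed per group after WHERE runs

Fix: Replace WHERE with HAVING after the GROUP BY

Corrected query:
SELECT customer, MIN(total) FROM orders GROUP BY customer HAVING MIN(total) >= 410.37

Result:
customer | MIN(total)
---------+-----------
Grace    | 991.86    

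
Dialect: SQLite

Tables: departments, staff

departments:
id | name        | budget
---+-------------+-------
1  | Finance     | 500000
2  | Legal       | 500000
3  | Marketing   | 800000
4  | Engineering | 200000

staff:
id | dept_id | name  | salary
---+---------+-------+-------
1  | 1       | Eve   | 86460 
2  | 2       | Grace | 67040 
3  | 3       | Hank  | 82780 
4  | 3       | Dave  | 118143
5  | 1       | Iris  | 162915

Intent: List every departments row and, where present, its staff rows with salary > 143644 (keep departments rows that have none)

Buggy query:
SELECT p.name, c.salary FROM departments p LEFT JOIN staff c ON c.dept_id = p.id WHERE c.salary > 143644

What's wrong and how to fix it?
Bug: Filtering c.salary in WHERE discards the NULL rows produced by LEFT JOIN, turning it into an inner join

Fix: Put 'c.salary > 143644' in the JOIN's ON clause instead of WHERE

Corrected query:
SELECT p.name, c.salary FROM departments p LEFT JOIN staff c ON c.dept_id = p.id AND c.salary > 143644

Result:
name        | salary
------------+-------
Finance     | 162915
Legal       | NULL  
Marketing   | NULL  
Engineering | NULL  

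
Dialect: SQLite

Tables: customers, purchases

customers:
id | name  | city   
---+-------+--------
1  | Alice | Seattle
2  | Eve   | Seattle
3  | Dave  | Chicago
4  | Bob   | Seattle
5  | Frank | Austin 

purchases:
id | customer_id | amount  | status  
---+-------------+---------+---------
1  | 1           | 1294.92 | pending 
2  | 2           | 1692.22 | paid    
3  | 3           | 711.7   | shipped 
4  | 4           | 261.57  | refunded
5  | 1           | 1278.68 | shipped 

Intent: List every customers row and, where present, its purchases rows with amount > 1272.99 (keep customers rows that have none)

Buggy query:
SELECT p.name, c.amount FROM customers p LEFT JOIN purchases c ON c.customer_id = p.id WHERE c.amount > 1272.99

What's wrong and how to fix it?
Bug: A WHERE condition on the right-hand table after LEFT JOIN drops unmatched parents

Fix: Put 'c.amount > 1272.99' in the JOIN's ON clause instead of WHERE

Corrected query:
SELECT p.name, c.amount FROM customers p LEFT JOIN purchases c ON c.customer_id = p.id AND c.amount > 1272.99

Result:
name  | amount 
------+--------
Alice | 1278.68
Alice | 1294.92
Eve   | 1692.22
Dave  | NULL   
Bob   | NULL   
Frank | NULL   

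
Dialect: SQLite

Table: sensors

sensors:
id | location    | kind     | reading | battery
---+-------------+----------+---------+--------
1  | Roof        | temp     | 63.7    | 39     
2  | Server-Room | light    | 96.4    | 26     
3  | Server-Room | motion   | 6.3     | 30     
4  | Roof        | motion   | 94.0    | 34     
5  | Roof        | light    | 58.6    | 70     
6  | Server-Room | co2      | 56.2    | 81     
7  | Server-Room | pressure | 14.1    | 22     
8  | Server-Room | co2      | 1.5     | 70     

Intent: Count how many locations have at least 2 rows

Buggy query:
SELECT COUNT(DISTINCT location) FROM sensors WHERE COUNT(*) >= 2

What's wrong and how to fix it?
Bug: COUNT(*) cannot appear in WHERE; the per-group count doesn't exist yet

Fix: Group first with HAVING COUNT(*) >= 2, then COUNT the resulting groups

Corrected query:
SELECT COUNT(*) FROM (SELECT location FROM sensors GROUP BY location HAVING COUNT(*) >= 2)

Result:
COUNT(*)
--------
2       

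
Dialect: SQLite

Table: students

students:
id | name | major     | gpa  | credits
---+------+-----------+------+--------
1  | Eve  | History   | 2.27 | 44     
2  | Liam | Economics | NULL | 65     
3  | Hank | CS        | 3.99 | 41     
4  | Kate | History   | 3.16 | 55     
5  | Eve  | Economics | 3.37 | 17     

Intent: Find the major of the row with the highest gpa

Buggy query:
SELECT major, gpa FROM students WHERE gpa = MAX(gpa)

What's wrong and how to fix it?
Bug: MAX(gpa) is an aggregate and cannot be used directly in WHERE

Fix: Wrap MAX in a scalar subquery so WHERE compares against a single value

Corrected query:
SELECT major, gpa FROM students WHERE gpa = (SELECT MAX(gpa) FROM students)

Result:
major | gpa 
------+-----
CS    | 3.99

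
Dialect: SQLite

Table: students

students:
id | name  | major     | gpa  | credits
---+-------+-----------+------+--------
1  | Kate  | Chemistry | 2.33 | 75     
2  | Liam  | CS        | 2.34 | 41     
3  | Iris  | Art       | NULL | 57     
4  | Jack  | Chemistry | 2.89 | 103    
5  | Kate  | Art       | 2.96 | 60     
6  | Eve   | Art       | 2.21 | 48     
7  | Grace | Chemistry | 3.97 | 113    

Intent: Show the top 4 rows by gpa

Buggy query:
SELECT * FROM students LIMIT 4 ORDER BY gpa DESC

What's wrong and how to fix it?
Bug: LIMIT must come after ORDER BY

Fix: Sort with ORDER BY, then apply LIMIT

Corrected query:
SELECT * FROM students ORDER BY gpa DESC LIMIT 4

Result:
id | name  | major     | gpa  | credits
---+-------+-----------+------+--------
7  | Grace | Chemistry | 3.97 | 113    
5  | Kate  | Art       | 2.96 | 60     
4  | Jack  | Chemistry | 2.89 | 103    
2  | Liam  | CS        | 2.34 | 41     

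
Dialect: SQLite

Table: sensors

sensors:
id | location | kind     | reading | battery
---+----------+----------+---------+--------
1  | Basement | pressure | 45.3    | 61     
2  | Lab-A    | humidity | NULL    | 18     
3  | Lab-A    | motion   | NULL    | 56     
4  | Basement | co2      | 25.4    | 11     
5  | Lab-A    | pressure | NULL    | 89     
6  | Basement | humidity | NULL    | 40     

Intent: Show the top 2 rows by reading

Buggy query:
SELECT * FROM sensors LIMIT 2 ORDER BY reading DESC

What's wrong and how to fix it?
Bug: ORDER BY cannot follow LIMIT; LIMIT is the final clause

Fix: Swap the clauses: ORDER BY first, then LIMIT

Corrected query:
SELECT * FROM sensors ORDER BY reading DESC LIMIT 2

Result:
id | location | kind     | reading | battery
---+----------+----------+---------+--------
1  | Basement | pressure | 45.3    | 61     
4  | Basement | co2      | 25.4    | 11     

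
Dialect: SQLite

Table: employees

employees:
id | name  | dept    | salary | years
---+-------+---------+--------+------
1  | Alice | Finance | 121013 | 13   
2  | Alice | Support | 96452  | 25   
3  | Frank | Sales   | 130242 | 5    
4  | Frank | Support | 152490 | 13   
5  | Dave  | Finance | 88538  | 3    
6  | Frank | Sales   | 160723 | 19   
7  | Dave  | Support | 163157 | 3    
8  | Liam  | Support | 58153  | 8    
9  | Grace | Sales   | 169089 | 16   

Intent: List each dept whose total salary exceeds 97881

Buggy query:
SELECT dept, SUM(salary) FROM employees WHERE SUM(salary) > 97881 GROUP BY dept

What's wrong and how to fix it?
Bug: Aggregate functions cannot appear in a WHERE clause

Fix: Use HAVING (which filters groups after aggregation) instead of WHERE

Corrected query:
SELECT dept, SUM(salary) FROM employees GROUP BY dept HAVING SUM(salary) > 97881

Result:
dept    | SUM(salary)
--------+------------
Finance | 209551     
Sales   | 460054     
Support | 470252     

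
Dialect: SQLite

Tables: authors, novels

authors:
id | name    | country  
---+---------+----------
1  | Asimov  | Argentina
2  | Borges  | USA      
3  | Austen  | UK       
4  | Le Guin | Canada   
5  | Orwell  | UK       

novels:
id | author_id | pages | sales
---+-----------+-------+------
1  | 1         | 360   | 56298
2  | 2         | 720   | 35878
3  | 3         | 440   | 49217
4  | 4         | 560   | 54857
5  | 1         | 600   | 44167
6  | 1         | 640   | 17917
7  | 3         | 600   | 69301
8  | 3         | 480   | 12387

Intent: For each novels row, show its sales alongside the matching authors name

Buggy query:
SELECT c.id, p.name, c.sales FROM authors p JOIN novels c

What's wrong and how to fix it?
Bug: JOIN with no ON clause produces a cartesian product; every novels row pairs with every authors row

Fix: Specify the join condition linking the foreign key to the parent id

Corrected query:
SELECT c.id, p.name, c.sales FROM authors p JOIN novels c ON c.author_id = p.id

Result:
id | name    | sales
---+---------+------
1  | Asimov  | 56298
2  | Borges  | 35878
3  | Austen  | 49217
4  | Le Guin | 54857
5  | Asimov  | 44167
6  | Asimov  | 17917
7  | Austen  | 69301
8  | Austen  | 12387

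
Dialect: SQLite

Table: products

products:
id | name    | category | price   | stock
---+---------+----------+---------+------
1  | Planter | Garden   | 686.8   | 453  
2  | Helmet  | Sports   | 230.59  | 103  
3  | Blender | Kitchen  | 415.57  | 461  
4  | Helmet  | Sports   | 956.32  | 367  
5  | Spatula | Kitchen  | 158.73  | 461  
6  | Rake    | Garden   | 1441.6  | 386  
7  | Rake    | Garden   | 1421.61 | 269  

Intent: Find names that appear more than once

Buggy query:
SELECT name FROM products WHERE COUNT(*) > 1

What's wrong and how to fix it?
Bug: WHERE can't reference COUNT(*); aggregates are computed after WHERE

Fix: GROUP BY name, then filter groups with HAVING COUNT(*) > 1

Corrected query:
SELECT name FROM products GROUP BY name HAVING COUNT(*) > 1

Result:
name  
------
Helmet
Rake  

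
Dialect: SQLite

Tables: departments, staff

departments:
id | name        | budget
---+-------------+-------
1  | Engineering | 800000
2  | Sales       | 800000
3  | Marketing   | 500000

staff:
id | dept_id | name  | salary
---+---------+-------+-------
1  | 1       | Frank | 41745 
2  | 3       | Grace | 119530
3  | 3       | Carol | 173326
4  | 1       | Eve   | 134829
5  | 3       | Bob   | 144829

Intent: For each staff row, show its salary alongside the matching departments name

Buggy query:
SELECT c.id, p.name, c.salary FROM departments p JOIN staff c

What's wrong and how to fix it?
Bug: Missing join condition: each staff row is matched to all departments rows instead of just its own

Fix: Add ON c.dept_id = p.id to the JOIN

Corrected query:
SELECT c.id, p.name, c.salary FROM departments p JOIN staff c ON c.dept_id = p.id

Result:
id | name        | salary
---+-------------+-------
1  | Engineering | 41745 
2  | Marketing   | 119530
3  | Marketing   | 173326
4  | Engineering | 134829
5  | Marketing   | 144829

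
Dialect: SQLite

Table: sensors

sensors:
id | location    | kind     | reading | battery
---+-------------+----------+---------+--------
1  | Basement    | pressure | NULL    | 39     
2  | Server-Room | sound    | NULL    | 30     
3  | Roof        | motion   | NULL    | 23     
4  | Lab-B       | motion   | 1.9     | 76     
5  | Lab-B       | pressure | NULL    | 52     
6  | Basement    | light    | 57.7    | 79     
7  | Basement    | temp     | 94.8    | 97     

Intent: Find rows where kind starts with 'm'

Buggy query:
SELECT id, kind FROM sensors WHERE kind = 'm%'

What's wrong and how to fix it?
Bug: Wildcards only work with LIKE; '=' treats '%' as a literal character

Fix: Replace '=' with LIKE so 'm%' is treated as a pattern

Corrected query:
SELECT id, kind FROM sensors WHERE kind LIKE 'm%'

Result:
id | kind  
---+-------
3  | motion
4  | motion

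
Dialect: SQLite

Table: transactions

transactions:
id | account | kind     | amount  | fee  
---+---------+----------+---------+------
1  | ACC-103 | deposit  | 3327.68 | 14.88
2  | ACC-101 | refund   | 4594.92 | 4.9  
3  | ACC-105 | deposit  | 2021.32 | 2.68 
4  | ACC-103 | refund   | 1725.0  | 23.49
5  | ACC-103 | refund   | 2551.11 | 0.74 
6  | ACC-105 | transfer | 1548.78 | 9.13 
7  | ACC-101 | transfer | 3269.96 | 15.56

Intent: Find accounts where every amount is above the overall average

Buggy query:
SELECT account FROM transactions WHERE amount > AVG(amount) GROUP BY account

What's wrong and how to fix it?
Bug: AVG() is an aggregate; it can't sit directly in WHERE

Fix: Compute the overall average in a scalar subquery and compare each group's MIN against it in HAVING

Corrected query:
SELECT account FROM transactions GROUP BY account HAVING MIN(amount) > (SELECT AVG(amount) FROM transactions)

Result:
account
-------
ACC-101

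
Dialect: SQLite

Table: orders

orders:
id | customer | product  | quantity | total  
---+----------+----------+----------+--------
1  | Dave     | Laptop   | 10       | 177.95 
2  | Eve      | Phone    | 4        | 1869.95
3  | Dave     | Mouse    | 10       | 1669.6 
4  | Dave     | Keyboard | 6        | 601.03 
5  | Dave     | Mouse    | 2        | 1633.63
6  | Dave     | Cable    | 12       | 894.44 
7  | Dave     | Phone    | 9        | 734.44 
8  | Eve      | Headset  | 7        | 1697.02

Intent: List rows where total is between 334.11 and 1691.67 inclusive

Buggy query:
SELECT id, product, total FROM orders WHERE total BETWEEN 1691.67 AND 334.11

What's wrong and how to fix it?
Bug: BETWEEN expects the lower bound first; with 1691.67 AND 334.11 the range is empty

Fix: Write BETWEEN 334.11 AND 1691.67

Corrected query:
SELECT id, product, total FROM orders WHERE total BETWEEN 334.11 AND 1691.67

Result:
id | product  | total  
---+----------+--------
3  | Mouse    | 1669.6 
4  | Keyboard | 601.03 
5  | Mouse    | 1633.63
6  | Cable    | 894.44 
7  | Phone    | 734.44 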